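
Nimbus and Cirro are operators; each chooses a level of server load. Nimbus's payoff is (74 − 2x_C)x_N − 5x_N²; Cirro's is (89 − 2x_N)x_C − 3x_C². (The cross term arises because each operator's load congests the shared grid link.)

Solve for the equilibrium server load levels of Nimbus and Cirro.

Expanding Nimbus's payoff: 74x_N − 2x_Cx_N − 5x_N².
∂π/∂x_N = 74 − 2x_C − 10x_N = 0, so x_N = 7.4 − 0.2x_C.
Likewise for Cirro: x_C = 89/6 − (1/3)x_N.
Substituting the second reaction function into the first: x_N = 7.4 − 0.2(89/6 − (1/3)x_N), which gives (14/15)x_N = 133/30 ⇒ x_N = 4.75.
Then x_C = 89/6 − (1/3)·4.75 = 13.25.

4.75, 13.25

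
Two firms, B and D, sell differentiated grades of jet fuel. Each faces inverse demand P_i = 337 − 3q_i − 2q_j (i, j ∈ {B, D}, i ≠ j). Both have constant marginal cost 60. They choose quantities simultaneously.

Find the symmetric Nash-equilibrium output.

Firm B's profit: π = q_B(337 − 3q_B − 2q_D) − 60q_B.
∂π/∂q_B = 277 − 6q_B − 2q_D = 0 ⇒ q_B = 277/6 − (1/3)q_D.
By symmetry q_D = q_B; substituting into the reaction function, (4/3)q_B = 277/6 and q_B = 34.625.

34.625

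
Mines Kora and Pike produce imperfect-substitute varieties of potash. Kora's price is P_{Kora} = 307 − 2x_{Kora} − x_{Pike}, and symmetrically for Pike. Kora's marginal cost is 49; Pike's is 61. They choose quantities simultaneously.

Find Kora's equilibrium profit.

5491.52

Mine Kora's profit: π = x_{Kora}(307 − 2x_{Kora} − x_{Pike}) − 49x_{Kora}.
∂π/∂x_{Kora} = 258 − 4x_{Kora} − x_{Pike} = 0 ⇒ x_{Kora} = 64.5 − 0.25x_{Pike}.
Similarly x_{Pike} = 61.5 − 0.25x_{Kora}.
Solving the two reaction functions simultaneously: (1 − (−0.25)(−0.25))x_{Kora} = 64.5 − 0.25·61.5, so 0.9375x_{Kora} = 49.125 and x_{Kora} = 52.4.
Then x_{Pike} = 61.5 − 0.25·52.4 = 48.4.
P_{Kora} = 307 − 2·52.4 − 48.4 = 153.8.
Profit = (153.8 − 49)·52.4 = 5491.52.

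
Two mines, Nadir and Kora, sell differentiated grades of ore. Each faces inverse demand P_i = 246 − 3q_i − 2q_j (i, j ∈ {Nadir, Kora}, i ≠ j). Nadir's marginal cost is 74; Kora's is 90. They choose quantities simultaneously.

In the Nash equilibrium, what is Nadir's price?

Mine Nadir's profit: π = q_{Nadir}(246 − 3q_{Nadir} − 2q_{Kora}) − 74q_{Nadir}.
∂π/∂q_{Nadir} = 172 − 6q_{Nadir} − 2q_{Kora} = 0 ⇒ q_{Nadir} = 86/3 − (1/3)q_{Kora}.
Similarly q_{Kora} = 26 − (1/3)q_{Nadir}.
Plugging q_{Kora} into Nadir's best response: q_{Nadir} = 86/3 − (1/3)(26 − (1/3)q_{Nadir}) ⇒ (8/9)q_{Nadir} = 20, so q_{Nadir} = 22.5.
Then q_{Kora} = 26 − (1/3)·22.5 = 18.5.
P_{Nadir} = 246 − 3·22.5 − 2·18.5 = 141.5.

141.5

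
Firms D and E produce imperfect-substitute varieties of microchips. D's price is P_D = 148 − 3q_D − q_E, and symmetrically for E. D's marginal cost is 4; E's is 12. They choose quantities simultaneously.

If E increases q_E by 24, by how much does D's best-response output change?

-4

Firm D's profit: π = q_D(148 − 3q_D − q_E) − 4q_D.
∂π/∂q_D = 144 − 6q_D − q_E = 0 ⇒ q_D = 24 − (1/6)q_E.
The reaction-function slope is −1/6, so a 24-unit rise in q_E moves q_D by −1/6 × 24 = −4. D's best response falls — the actions are strategic substitutes.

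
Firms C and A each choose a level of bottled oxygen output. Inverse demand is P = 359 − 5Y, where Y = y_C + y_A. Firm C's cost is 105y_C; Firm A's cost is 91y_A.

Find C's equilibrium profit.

Firm C's profit: π = y_C(359 − 5(y_C + y_A)) − 105y_C.
∂π/∂y_C = 254 − 10y_C − 5y_A = 0, so y_C = 25.4 − 0.5y_A.
By the same steps for A: y_A = 26.8 − 0.5y_C.
Solving the two reaction functions simultaneously: (1 − (−0.5)(−0.5))y_C = 25.4 − 0.5·26.8, so 0.75y_C = 12 and y_C = 16.
Then y_A = 26.8 − 0.5·16 = 18.8.
Price P = 359 − 5·34.8 = 185.
C's profit: (185 − 105)·16 = 1280.

1280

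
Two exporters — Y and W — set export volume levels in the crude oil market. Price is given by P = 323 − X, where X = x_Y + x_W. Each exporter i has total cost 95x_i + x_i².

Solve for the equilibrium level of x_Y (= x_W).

45.6

Exporter Y's profit: π = x_Y(323 − (x_Y + x_W)) − 95x_Y − x_Y².
∂π/∂x_Y = 228 − 4x_Y − x_W = 0, so x_Y = 57 − 0.25x_W.
By symmetry x_W = x_Y; substituting into the reaction function, 1.25x_Y = 57 and x_Y = 45.6.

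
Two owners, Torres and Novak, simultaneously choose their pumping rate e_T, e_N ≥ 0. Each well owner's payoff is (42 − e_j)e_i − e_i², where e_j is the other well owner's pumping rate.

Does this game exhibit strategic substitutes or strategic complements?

Torres's payoff is (42 − e_N)e_T − e_T².
∂π/∂e_T = 42 − e_N − 2e_T = 0, so e_T = 21 − 0.5e_N.
The best-response slope de_T/de_N = −0.5 < 0: the reaction function is downward-sloping, so the choices are strategic substitutes.

strategic substitutes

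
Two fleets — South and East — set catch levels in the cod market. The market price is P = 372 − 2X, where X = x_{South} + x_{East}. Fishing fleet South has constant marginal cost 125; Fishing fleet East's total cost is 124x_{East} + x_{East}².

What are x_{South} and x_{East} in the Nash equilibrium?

Fishing fleet South's profit: π = x_{South}(372 − 2(x_{South} + x_{East})) − 125x_{South}.
∂π/∂x_{South} = 247 − 4x_{South} − 2x_{East} = 0, so x_{South} = 61.75 − 0.5x_{East}.
For East: ∂π/∂x_{East} = 248 − 6x_{East} − 2x_{South} = 0 ⇒ x_{East} = 124/3 − (1/3)x_{South}.
Plugging x_{East} into South's best response: x_{South} = 61.75 − 0.5(124/3 − (1/3)x_{South}) ⇒ (5/6)x_{South} = 493/12, so x_{South} = 49.3.
Then x_{East} = 124/3 − (1/3)·49.3 = 24.9.

49.3, 24.9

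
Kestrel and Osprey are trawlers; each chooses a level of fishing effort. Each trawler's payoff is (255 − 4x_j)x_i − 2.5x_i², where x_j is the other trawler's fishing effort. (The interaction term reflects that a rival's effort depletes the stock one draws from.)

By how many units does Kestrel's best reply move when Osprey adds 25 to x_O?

-20

Kestrel's payoff is (255 − 4x_O)x_K − 2.5x_K².
∂π/∂x_K = 255 − 4x_O − 5x_K = 0, so x_K = 51 − 0.8x_O.
The reaction-function slope is −0.8, so a 25-unit rise in x_O moves x_K by −0.8 × 25 = −20. Kestrel's best response falls — the actions are strategic substitutes.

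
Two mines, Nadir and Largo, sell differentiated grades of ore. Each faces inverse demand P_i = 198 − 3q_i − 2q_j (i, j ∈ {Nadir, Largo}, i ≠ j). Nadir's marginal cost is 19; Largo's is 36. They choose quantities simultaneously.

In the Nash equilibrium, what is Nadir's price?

Mine Nadir's profit: π = q_{Nadir}(198 − 3q_{Nadir} − 2q_{Largo}) − 19q_{Nadir}.
∂π/∂q_{Nadir} = 179 − 6q_{Nadir} − 2q_{Largo} = 0 ⇒ q_{Nadir} = 179/6 − (1/3)q_{Largo}.
Similarly q_{Largo} = 27 − (1/3)q_{Nadir}.
Plugging q_{Largo} into Nadir's best response: q_{Nadir} = 179/6 − (1/3)(27 − (1/3)q_{Nadir}) ⇒ (8/9)q_{Nadir} = 125/6, so q_{Nadir} = 23.4375.
Then q_{Largo} = 27 − (1/3)·23.4375 = 19.1875.
P_{Nadir} = 198 − 3·23.4375 − 2·19.1875 = 89.3125.

89.3125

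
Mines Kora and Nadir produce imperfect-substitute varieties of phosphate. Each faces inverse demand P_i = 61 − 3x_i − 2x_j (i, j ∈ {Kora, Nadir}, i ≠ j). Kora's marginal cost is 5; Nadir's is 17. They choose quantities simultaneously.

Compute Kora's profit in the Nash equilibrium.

180.1875

Mine Kora's profit: π = x_{Kora}(61 − 3x_{Kora} − 2x_{Nadir}) − 5x_{Kora}.
∂π/∂x_{Kora} = 56 − 6x_{Kora} − 2x_{Nadir} = 0 ⇒ x_{Kora} = 28/3 − (1/3)x_{Nadir}.
Similarly x_{Nadir} = 22/3 − (1/3)x_{Kora}.
Solving the two reaction functions simultaneously: (1 − (−1/3)(−1/3))x_{Kora} = 28/3 − (1/3)·(22/3), so (8/9)x_{Kora} = 62/9 and x_{Kora} = 7.75.
Then x_{Nadir} = 22/3 − (1/3)·7.75 = 4.75.
P_{Kora} = 61 − 3·7.75 − 2·4.75 = 28.25.
Profit = (28.25 − 5)·7.75 = 180.1875.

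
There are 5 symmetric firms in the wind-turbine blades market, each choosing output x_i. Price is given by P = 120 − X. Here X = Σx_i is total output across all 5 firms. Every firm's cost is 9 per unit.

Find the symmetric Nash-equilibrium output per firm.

18.5

A representative firm's profit is π_i = x_i(120 − X) − 9x_i, with X = x_i + Σ_{j≠i} x_j.
First-order condition: 111 − 2x_i − Σ_{j≠i} x_j = 0.
With identical firms, set every x_j = x: then 111 − 2x − 4x = 0, i.e. x = 111/6 = 18.5.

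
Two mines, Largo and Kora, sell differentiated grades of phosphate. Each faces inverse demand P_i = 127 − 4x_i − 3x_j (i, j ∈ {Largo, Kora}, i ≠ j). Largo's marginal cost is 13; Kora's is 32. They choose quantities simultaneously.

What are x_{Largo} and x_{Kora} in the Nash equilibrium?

11.4, 7.6

Mine Largo's profit: π = x_{Largo}(127 − 4x_{Largo} − 3x_{Kora}) − 13x_{Largo}.
∂π/∂x_{Largo} = 114 − 8x_{Largo} − 3x_{Kora} = 0 ⇒ x_{Largo} = 14.25 − 0.375x_{Kora}.
Similarly x_{Kora} = 11.875 − 0.375x_{Largo}.
Substituting the second reaction function into the first: x_{Largo} = 14.25 − 0.375(11.875 − 0.375x_{Largo}), which gives (55/64)x_{Largo} = 627/64 ⇒ x_{Largo} = 11.4.
Then x_{Kora} = 11.875 − 0.375·11.4 = 7.6.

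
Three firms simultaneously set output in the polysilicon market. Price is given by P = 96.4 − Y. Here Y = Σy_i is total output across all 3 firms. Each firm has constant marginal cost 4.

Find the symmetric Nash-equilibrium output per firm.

23.1

A representative firm's profit is π_i = y_i(96.4 − Y) − 4y_i, with Y = y_i + Σ_{j≠i} y_j.
First-order condition: 92.4 − 2y_i − Σ_{j≠i} y_j = 0.
With identical firms, set every y_j = y: then 92.4 − 2y − 2y = 0, i.e. y = 92.4/4 = 23.1.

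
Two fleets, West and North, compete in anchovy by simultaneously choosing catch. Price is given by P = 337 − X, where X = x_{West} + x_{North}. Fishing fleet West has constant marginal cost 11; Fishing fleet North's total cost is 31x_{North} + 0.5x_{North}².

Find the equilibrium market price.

145.4

Fishing fleet West's profit: π = x_{West}(337 − (x_{West} + x_{North})) − 11x_{West}.
∂π/∂x_{West} = 326 − 2x_{West} − x_{North} = 0, so x_{West} = 163 − 0.5x_{North}.
For North: ∂π/∂x_{North} = 306 − 3x_{North} − x_{West} = 0 ⇒ x_{North} = 102 − (1/3)x_{West}.
Solving the two reaction functions simultaneously: (1 − (−0.5)(−1/3))x_{West} = 163 − 0.5·102, so (5/6)x_{West} = 112 and x_{West} = 134.4.
Then x_{North} = 102 − (1/3)·134.4 = 57.2.
Equilibrium price: P = 337 − 191.6 = 145.4.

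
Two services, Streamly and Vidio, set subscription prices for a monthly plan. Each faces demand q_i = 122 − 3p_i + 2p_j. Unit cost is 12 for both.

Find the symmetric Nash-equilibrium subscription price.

Streamly's profit: π = (p_{Streamly} − 12)(122 − 3p_{Streamly} + 2p_{Vidio}).
∂π/∂p_{Streamly} = 158 − 6p_{Streamly} + 2p_{Vidio} = 0 ⇒ p_{Streamly} = 79/3 + (1/3)p_{Vidio}.
The game is symmetric, so in equilibrium p_{Vidio} = p_{Streamly}: the reaction function gives (2/3)p_{Streamly} = 79/3, hence p_{Streamly} = 39.5.

39.5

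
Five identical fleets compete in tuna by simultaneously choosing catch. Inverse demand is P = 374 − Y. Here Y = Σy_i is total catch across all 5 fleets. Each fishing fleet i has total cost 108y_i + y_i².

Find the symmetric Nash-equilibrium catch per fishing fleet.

33.25

A representative fishing fleet's profit is π_i = y_i(374 − Y) − 108y_i − y_i², with Y = y_i + Σ_{j≠i} y_j.
First-order condition: 266 − 4y_i − Σ_{j≠i} y_j = 0.
With identical fishing fleets, set every y_j = y: then 266 − 4y − 4y = 0, i.e. y = 266/8 = 33.25.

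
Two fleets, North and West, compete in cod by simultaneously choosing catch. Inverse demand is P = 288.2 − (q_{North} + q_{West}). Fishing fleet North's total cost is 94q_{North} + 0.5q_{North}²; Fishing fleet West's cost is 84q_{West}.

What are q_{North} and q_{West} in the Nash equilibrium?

Fishing fleet North's profit: π = q_{North}(288.2 − (q_{North} + q_{West})) − 94q_{North} − 0.5q_{North}².
∂π/∂q_{North} = 194.2 − 3q_{North} − q_{West} = 0, so q_{North} = 971/15 − (1/3)q_{West}.
For West: ∂π/∂q_{West} = 204.2 − 2q_{West} − q_{North} = 0 ⇒ q_{West} = 102.1 − 0.5q_{North}.
Solving the two reaction functions simultaneously: (1 − (−1/3)(−0.5))q_{North} = 971/15 − (1/3)·102.1, so (5/6)q_{North} = 30.7 and q_{North} = 36.84.
Then q_{West} = 102.1 − 0.5·36.84 = 83.68.

36.84, 83.68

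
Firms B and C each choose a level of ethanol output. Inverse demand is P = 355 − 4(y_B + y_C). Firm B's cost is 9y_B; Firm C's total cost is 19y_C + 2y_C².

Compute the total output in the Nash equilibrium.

Firm B's profit: π = y_B(355 − 4(y_B + y_C)) − 9y_B.
∂π/∂y_B = 346 − 8y_B − 4y_C = 0, so y_B = 43.25 − 0.5y_C.
For C: ∂π/∂y_C = 336 − 12y_C − 4y_B = 0 ⇒ y_C = 28 − (1/3)y_B.
Plugging y_C into B's best response: y_B = 43.25 − 0.5(28 − (1/3)y_B) ⇒ (5/6)y_B = 29.25, so y_B = 35.1.
Then y_C = 28 − (1/3)·35.1 = 16.3.
Total output: 35.1 + 16.3 = 51.4.

51.4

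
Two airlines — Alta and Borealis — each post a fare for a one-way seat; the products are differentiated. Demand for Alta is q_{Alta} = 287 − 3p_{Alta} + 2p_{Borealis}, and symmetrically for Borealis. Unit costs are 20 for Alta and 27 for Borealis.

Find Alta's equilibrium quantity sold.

204.1875

Alta's profit: π = (p_{Alta} − 20)(287 − 3p_{Alta} + 2p_{Borealis}).
∂π/∂p_{Alta} = 347 − 6p_{Alta} + 2p_{Borealis} = 0 ⇒ p_{Alta} = 347/6 + (1/3)p_{Borealis}.
Similarly p_{Borealis} = 184/3 + (1/3)p_{Alta}.
Substituting the second reaction function into the first: p_{Alta} = 347/6 + (1/3)(184/3 + (1/3)p_{Alta}), which gives (8/9)p_{Alta} = 1409/18 ⇒ p_{Alta} = 88.0625.
Then p_{Borealis} = 184/3 + (1/3)·88.0625 = 90.6875.
q_{Alta} = 287 − 3·88.0625 + 2·90.6875 = 204.1875.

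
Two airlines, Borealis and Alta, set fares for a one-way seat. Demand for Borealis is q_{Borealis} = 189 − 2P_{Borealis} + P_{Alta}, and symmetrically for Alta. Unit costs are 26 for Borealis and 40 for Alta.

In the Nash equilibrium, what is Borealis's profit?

Borealis's profit: π = (P_{Borealis} − 26)(189 − 2P_{Borealis} + P_{Alta}).
∂π/∂P_{Borealis} = 241 − 4P_{Borealis} + P_{Alta} = 0 ⇒ P_{Borealis} = 60.25 + 0.25P_{Alta}.
Similarly P_{Alta} = 67.25 + 0.25P_{Borealis}.
Substituting the second reaction function into the first: P_{Borealis} = 60.25 + 0.25(67.25 + 0.25P_{Borealis}), which gives 0.9375P_{Borealis} = 77.0625 ⇒ P_{Borealis} = 82.2.
Then P_{Alta} = 67.25 + 0.25·82.2 = 87.8.
q_{Borealis} = 189 − 2·82.2 + 87.8 = 112.4.
Profit = (82.2 − 26)·112.4 = 6316.88.

6316.88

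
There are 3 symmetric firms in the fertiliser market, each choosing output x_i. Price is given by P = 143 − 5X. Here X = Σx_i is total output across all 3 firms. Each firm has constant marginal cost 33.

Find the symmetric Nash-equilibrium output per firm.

5.5

A representative firm's profit is π_i = x_i(143 − 5X) − 33x_i, with X = x_i + Σ_{j≠i} x_j.
First-order condition: 110 − 10x_i − 5Σ_{j≠i} x_j = 0.
With identical firms, set every x_j = x: then 110 − 10x − 10x = 0, i.e. x = 110/20 = 5.5.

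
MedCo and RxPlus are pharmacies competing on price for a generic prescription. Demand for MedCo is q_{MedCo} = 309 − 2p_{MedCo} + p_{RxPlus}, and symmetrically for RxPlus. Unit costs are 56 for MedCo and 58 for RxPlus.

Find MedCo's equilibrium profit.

14314.32

MedCo's profit: π = (p_{MedCo} − 56)(309 − 2p_{MedCo} + p_{RxPlus}).
∂π/∂p_{MedCo} = 421 − 4p_{MedCo} + p_{RxPlus} = 0 ⇒ p_{MedCo} = 105.25 + 0.25p_{RxPlus}.
Similarly p_{RxPlus} = 106.25 + 0.25p_{MedCo}.
Plugging p_{RxPlus} into MedCo's best response: p_{MedCo} = 105.25 + 0.25(106.25 + 0.25p_{MedCo}) ⇒ 0.9375p_{MedCo} = 131.8125, so p_{MedCo} = 140.6.
Then p_{RxPlus} = 106.25 + 0.25·140.6 = 141.4.
q_{MedCo} = 309 − 2·140.6 + 141.4 = 169.2.
Profit = (140.6 − 56)·169.2 = 14314.32.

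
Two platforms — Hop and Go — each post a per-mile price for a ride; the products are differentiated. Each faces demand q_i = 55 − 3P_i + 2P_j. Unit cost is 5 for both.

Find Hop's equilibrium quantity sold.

37.5

Hop's profit: π = (P_{Hop} − 5)(55 − 3P_{Hop} + 2P_{Go}).
∂π/∂P_{Hop} = 70 − 6P_{Hop} + 2P_{Go} = 0 ⇒ P_{Hop} = 35/3 + (1/3)P_{Go}.
The game is symmetric, so in equilibrium P_{Go} = P_{Hop}: the reaction function gives (2/3)P_{Hop} = 35/3, hence P_{Hop} = 17.5.
q_{Hop} = 55 − 3·17.5 + 2·17.5 = 37.5.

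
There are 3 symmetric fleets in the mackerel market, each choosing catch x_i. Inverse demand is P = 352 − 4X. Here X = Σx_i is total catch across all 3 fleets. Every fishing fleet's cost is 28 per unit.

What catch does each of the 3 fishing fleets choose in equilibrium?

20.25

A representative fishing fleet's profit is π_i = x_i(352 − 4X) − 28x_i, with X = x_i + Σ_{j≠i} x_j.
First-order condition: 324 − 8x_i − 4Σ_{j≠i} x_j = 0.
Imposing symmetry (x_j = x for all j) turns Σ_{j≠i} x_j into 2x, so 324 = 16x and x = 20.25.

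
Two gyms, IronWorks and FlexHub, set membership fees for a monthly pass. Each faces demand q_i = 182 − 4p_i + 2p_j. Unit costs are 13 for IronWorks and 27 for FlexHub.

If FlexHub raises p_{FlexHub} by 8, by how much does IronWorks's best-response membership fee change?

IronWorks's profit: π = (p_{IronWorks} − 13)(182 − 4p_{IronWorks} + 2p_{FlexHub}).
∂π/∂p_{IronWorks} = 234 − 8p_{IronWorks} + 2p_{FlexHub} = 0 ⇒ p_{IronWorks} = 29.25 + 0.25p_{FlexHub}.
The reaction-function slope is 0.25, so an 8-unit rise in p_{FlexHub} moves p_{IronWorks} by 0.25 × 8 = 2. IronWorks's best response rises — the actions are strategic complements.

2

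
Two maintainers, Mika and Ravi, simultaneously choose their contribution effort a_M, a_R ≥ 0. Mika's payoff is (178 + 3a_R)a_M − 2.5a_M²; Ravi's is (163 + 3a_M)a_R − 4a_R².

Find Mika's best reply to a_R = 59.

71

Expanding Mika's payoff: 178a_M + 3a_Ra_M − 2.5a_M².
∂π/∂a_M = 178 + 3a_R − 5a_M = 0, so a_M = 35.6 + 0.6a_R.
At a_R = 59: a_M = 35.6 + 0.6·59 = 71.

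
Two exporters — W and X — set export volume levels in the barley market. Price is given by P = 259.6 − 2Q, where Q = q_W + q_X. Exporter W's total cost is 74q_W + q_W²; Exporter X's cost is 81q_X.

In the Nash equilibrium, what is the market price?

151.04

Exporter W's profit: π = q_W(259.6 − 2(q_W + q_X)) − 74q_W − q_W².
∂π/∂q_W = 185.6 − 6q_W − 2q_X = 0, so q_W = 464/15 − (1/3)q_X.
For X: ∂π/∂q_X = 178.6 − 4q_X − 2q_W = 0 ⇒ q_X = 44.65 − 0.5q_W.
Plugging q_X into W's best response: q_W = 464/15 − (1/3)(44.65 − 0.5q_W) ⇒ (5/6)q_W = 16.05, so q_W = 19.26.
Then q_X = 44.65 − 0.5·19.26 = 35.02.
Equilibrium price: P = 259.6 − 2·54.28 = 151.04.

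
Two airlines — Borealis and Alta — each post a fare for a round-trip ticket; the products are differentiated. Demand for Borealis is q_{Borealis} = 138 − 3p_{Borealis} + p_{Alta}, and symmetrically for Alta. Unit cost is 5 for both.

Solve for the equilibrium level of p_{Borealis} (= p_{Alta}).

Borealis's profit: π = (p_{Borealis} − 5)(138 − 3p_{Borealis} + p_{Alta}).
∂π/∂p_{Borealis} = 153 − 6p_{Borealis} + p_{Alta} = 0 ⇒ p_{Borealis} = 25.5 + (1/6)p_{Alta}.
The game is symmetric, so in equilibrium p_{Alta} = p_{Borealis}: the reaction function gives (5/6)p_{Borealis} = 25.5, hence p_{Borealis} = 30.6.

30.6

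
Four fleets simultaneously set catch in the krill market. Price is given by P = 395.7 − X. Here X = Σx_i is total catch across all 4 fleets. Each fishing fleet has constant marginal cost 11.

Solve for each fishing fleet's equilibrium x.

A representative fishing fleet's profit is π_i = x_i(395.7 − X) − 11x_i, with X = x_i + Σ_{j≠i} x_j.
First-order condition: 384.7 − 2x_i − Σ_{j≠i} x_j = 0.
Imposing symmetry (x_j = x for all j) turns Σ_{j≠i} x_j into 3x, so 384.7 = 5x and x = 76.94.

76.94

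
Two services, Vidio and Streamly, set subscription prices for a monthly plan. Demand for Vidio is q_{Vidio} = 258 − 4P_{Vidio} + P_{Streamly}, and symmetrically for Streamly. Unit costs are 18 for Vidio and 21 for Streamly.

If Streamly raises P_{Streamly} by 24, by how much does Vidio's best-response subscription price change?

3

Vidio's profit: π = (P_{Vidio} − 18)(258 − 4P_{Vidio} + P_{Streamly}).
∂π/∂P_{Vidio} = 330 − 8P_{Vidio} + P_{Streamly} = 0 ⇒ P_{Vidio} = 41.25 + 0.125P_{Streamly}.
The reaction-function slope is 0.125, so a 24-unit rise in P_{Streamly} moves P_{Vidio} by 0.125 × 24 = 3. Vidio's best response rises — the actions are strategic complements.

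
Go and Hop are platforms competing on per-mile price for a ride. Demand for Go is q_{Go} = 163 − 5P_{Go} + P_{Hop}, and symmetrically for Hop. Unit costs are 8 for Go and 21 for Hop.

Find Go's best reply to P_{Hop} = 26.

Go's profit: π = (P_{Go} − 8)(163 − 5P_{Go} + P_{Hop}).
∂π/∂P_{Go} = 203 − 10P_{Go} + P_{Hop} = 0 ⇒ P_{Go} = 20.3 + 0.1P_{Hop}.
At P_{Hop} = 26: P_{Go} = 20.3 + 0.1·26 = 22.9.

22.9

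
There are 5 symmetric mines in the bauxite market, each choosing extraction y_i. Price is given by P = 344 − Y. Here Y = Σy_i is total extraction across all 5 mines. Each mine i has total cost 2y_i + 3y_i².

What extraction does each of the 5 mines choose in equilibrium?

28.5

A representative mine's profit is π_i = y_i(344 − Y) − 2y_i − 3y_i², with Y = y_i + Σ_{j≠i} y_j.
First-order condition: 342 − 8y_i − Σ_{j≠i} y_j = 0.
With identical mines, set every y_j = y: then 342 − 8y − 4y = 0, i.e. y = 342/12 = 28.5.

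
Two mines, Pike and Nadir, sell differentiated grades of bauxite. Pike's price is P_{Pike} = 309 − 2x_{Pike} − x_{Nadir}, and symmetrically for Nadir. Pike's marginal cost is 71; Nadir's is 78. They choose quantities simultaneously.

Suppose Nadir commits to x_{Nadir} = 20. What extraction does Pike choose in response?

Mine Pike's profit: π = x_{Pike}(309 − 2x_{Pike} − x_{Nadir}) − 71x_{Pike}.
∂π/∂x_{Pike} = 238 − 4x_{Pike} − x_{Nadir} = 0 ⇒ x_{Pike} = 59.5 − 0.25x_{Nadir}.
At x_{Nadir} = 20: x_{Pike} = 59.5 − 0.25·20 = 54.5.

54.5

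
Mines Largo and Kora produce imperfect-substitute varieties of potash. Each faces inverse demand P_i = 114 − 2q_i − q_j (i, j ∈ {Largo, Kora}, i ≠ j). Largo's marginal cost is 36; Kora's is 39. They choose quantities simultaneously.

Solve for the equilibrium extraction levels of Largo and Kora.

15.8, 14.8

Mine Largo's profit: π = q_{Largo}(114 − 2q_{Largo} − q_{Kora}) − 36q_{Largo}.
∂π/∂q_{Largo} = 78 − 4q_{Largo} − q_{Kora} = 0 ⇒ q_{Largo} = 19.5 − 0.25q_{Kora}.
Similarly q_{Kora} = 18.75 − 0.25q_{Largo}.
Plugging q_{Kora} into Largo's best response: q_{Largo} = 19.5 − 0.25(18.75 − 0.25q_{Largo}) ⇒ 0.9375q_{Largo} = 14.8125, so q_{Largo} = 15.8.
Then q_{Kora} = 18.75 − 0.25·15.8 = 14.8.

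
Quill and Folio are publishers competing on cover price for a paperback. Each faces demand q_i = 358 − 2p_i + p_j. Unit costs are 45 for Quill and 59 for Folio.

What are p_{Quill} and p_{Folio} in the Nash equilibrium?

151.2, 156.8

Quill's profit: π = (p_{Quill} − 45)(358 − 2p_{Quill} + p_{Folio}).
∂π/∂p_{Quill} = 448 − 4p_{Quill} + p_{Folio} = 0 ⇒ p_{Quill} = 112 + 0.25p_{Folio}.
Similarly p_{Folio} = 119 + 0.25p_{Quill}.
Plugging p_{Folio} into Quill's best response: p_{Quill} = 112 + 0.25(119 + 0.25p_{Quill}) ⇒ 0.9375p_{Quill} = 141.75, so p_{Quill} = 151.2.
Then p_{Folio} = 119 + 0.25·151.2 = 156.8.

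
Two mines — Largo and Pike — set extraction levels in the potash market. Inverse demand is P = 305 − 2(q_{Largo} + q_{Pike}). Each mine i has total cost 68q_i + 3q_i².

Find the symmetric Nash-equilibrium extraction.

Mine Largo's profit: π = q_{Largo}(305 − 2(q_{Largo} + q_{Pike})) − 68q_{Largo} − 3q_{Largo}².
∂π/∂q_{Largo} = 237 − 10q_{Largo} − 2q_{Pike} = 0, so q_{Largo} = 23.7 − 0.2q_{Pike}.
The game is symmetric, so in equilibrium q_{Pike} = q_{Largo}: the reaction function gives 1.2q_{Largo} = 23.7, hence q_{Largo} = 19.75.

19.75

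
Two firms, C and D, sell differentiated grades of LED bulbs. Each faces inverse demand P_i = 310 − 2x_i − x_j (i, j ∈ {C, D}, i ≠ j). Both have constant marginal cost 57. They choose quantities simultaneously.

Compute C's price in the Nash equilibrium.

158.2

Firm C's profit: π = x_C(310 − 2x_C − x_D) − 57x_C.
∂π/∂x_C = 253 − 4x_C − x_D = 0 ⇒ x_C = 63.25 − 0.25x_D.
Setting x_C = x_D in the reaction function: x_C = 63.25 − 0.25x_C, so x_C = 63.25 / 1.25 = 50.6.
P_C = 310 − 2·50.6 − 50.6 = 158.2.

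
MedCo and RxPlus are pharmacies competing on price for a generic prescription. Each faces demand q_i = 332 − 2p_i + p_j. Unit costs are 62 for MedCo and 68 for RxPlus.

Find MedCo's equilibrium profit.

16489.28

MedCo's profit: π = (p_{MedCo} − 62)(332 − 2p_{MedCo} + p_{RxPlus}).
∂π/∂p_{MedCo} = 456 − 4p_{MedCo} + p_{RxPlus} = 0 ⇒ p_{MedCo} = 114 + 0.25p_{RxPlus}.
Similarly p_{RxPlus} = 117 + 0.25p_{MedCo}.
Solving the two reaction functions simultaneously: (1 − (0.25)(0.25))p_{MedCo} = 114 + 0.25·117, so 0.9375p_{MedCo} = 143.25 and p_{MedCo} = 152.8.
Then p_{RxPlus} = 117 + 0.25·152.8 = 155.2.
q_{MedCo} = 332 − 2·152.8 + 155.2 = 181.6.
Profit = (152.8 − 62)·181.6 = 16489.28.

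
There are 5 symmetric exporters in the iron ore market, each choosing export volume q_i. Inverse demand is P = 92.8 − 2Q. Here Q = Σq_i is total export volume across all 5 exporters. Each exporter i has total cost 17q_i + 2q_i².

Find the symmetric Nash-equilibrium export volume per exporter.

4.7375

A representative exporter's profit is π_i = q_i(92.8 − 2Q) − 17q_i − 2q_i², with Q = q_i + Σ_{j≠i} q_j.
First-order condition: 75.8 − 8q_i − 2Σ_{j≠i} q_j = 0.
With identical exporters, set every q_j = q: then 75.8 − 8q − 8q = 0, i.e. q = 75.8/16 = 4.7375.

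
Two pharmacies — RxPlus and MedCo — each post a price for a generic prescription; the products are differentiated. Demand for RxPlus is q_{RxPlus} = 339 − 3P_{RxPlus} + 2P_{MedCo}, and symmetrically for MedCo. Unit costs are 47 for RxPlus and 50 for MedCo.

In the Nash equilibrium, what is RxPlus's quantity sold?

RxPlus's profit: π = (P_{RxPlus} − 47)(339 − 3P_{RxPlus} + 2P_{MedCo}).
∂π/∂P_{RxPlus} = 480 − 6P_{RxPlus} + 2P_{MedCo} = 0 ⇒ P_{RxPlus} = 80 + (1/3)P_{MedCo}.
Similarly P_{MedCo} = 81.5 + (1/3)P_{RxPlus}.
Solving the two reaction functions simultaneously: (1 − (1/3)(1/3))P_{RxPlus} = 80 + (1/3)·81.5, so (8/9)P_{RxPlus} = 643/6 and P_{RxPlus} = 120.5625.
Then P_{MedCo} = 81.5 + (1/3)·120.5625 = 121.6875.
q_{RxPlus} = 339 − 3·120.5625 + 2·121.6875 = 220.6875.

220.6875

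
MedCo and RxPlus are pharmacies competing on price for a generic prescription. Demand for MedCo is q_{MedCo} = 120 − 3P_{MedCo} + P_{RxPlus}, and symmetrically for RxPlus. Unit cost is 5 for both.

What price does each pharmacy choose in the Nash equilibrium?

MedCo's profit: π = (P_{MedCo} − 5)(120 − 3P_{MedCo} + P_{RxPlus}).
∂π/∂P_{MedCo} = 135 − 6P_{MedCo} + P_{RxPlus} = 0 ⇒ P_{MedCo} = 22.5 + (1/6)P_{RxPlus}.
By symmetry P_{RxPlus} = P_{MedCo}; substituting into the reaction function, (5/6)P_{MedCo} = 22.5 and P_{MedCo} = 27.

27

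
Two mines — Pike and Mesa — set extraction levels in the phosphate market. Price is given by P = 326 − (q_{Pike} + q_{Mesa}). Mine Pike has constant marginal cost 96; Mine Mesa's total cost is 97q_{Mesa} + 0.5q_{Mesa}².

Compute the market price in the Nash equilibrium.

Mine Pike's profit: π = q_{Pike}(326 − (q_{Pike} + q_{Mesa})) − 96q_{Pike}.
∂π/∂q_{Pike} = 230 − 2q_{Pike} − q_{Mesa} = 0, so q_{Pike} = 115 − 0.5q_{Mesa}.
For Mesa: ∂π/∂q_{Mesa} = 229 − 3q_{Mesa} − q_{Pike} = 0 ⇒ q_{Mesa} = 229/3 − (1/3)q_{Pike}.
Substituting the second reaction function into the first: q_{Pike} = 115 − 0.5(229/3 − (1/3)q_{Pike}), which gives (5/6)q_{Pike} = 461/6 ⇒ q_{Pike} = 92.2.
Then q_{Mesa} = 229/3 − (1/3)·92.2 = 45.6.
Equilibrium price: P = 326 − 137.8 = 188.2.

188.2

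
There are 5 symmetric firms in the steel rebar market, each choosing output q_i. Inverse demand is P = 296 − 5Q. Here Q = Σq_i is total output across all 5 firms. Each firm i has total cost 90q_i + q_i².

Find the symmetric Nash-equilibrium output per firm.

A representative firm's profit is π_i = q_i(296 − 5Q) − 90q_i − q_i², with Q = q_i + Σ_{j≠i} q_j.
First-order condition: 206 − 12q_i − 5Σ_{j≠i} q_j = 0.
Imposing symmetry (q_j = q for all j) turns Σ_{j≠i} q_j into 4q, so 206 = 32q and q = 6.4375.

6.4375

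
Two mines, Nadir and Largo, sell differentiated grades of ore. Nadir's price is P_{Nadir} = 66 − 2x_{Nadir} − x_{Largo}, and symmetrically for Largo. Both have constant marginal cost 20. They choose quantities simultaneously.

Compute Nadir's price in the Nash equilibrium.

Mine Nadir's profit: π = x_{Nadir}(66 − 2x_{Nadir} − x_{Largo}) − 20x_{Nadir}.
∂π/∂x_{Nadir} = 46 − 4x_{Nadir} − x_{Largo} = 0 ⇒ x_{Nadir} = 11.5 − 0.25x_{Largo}.
Setting x_{Nadir} = x_{Largo} in the reaction function: x_{Nadir} = 11.5 − 0.25x_{Nadir}, so x_{Nadir} = 11.5 / 1.25 = 9.2.
P_{Nadir} = 66 − 2·9.2 − 9.2 = 38.4.

38.4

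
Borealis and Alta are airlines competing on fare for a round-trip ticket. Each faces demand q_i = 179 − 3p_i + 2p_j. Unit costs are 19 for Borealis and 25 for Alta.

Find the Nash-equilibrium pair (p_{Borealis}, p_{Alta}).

60.125, 62.375

Borealis's profit: π = (p_{Borealis} − 19)(179 − 3p_{Borealis} + 2p_{Alta}).
∂π/∂p_{Borealis} = 236 − 6p_{Borealis} + 2p_{Alta} = 0 ⇒ p_{Borealis} = 118/3 + (1/3)p_{Alta}.
Similarly p_{Alta} = 127/3 + (1/3)p_{Borealis}.
Solving the two reaction functions simultaneously: (1 − (1/3)(1/3))p_{Borealis} = 118/3 + (1/3)·(127/3), so (8/9)p_{Borealis} = 481/9 and p_{Borealis} = 60.125.
Then p_{Alta} = 127/3 + (1/3)·60.125 = 62.375.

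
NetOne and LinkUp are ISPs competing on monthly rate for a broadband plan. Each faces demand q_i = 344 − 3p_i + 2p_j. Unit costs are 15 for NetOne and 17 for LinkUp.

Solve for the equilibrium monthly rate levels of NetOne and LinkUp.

97.625, 98.375

NetOne's profit: π = (p_{NetOne} − 15)(344 − 3p_{NetOne} + 2p_{LinkUp}).
∂π/∂p_{NetOne} = 389 − 6p_{NetOne} + 2p_{LinkUp} = 0 ⇒ p_{NetOne} = 389/6 + (1/3)p_{LinkUp}.
Similarly p_{LinkUp} = 395/6 + (1/3)p_{NetOne}.
Plugging p_{LinkUp} into NetOne's best response: p_{NetOne} = 389/6 + (1/3)(395/6 + (1/3)p_{NetOne}) ⇒ (8/9)p_{NetOne} = 781/9, so p_{NetOne} = 97.625.
Then p_{LinkUp} = 395/6 + (1/3)·97.625 = 98.375.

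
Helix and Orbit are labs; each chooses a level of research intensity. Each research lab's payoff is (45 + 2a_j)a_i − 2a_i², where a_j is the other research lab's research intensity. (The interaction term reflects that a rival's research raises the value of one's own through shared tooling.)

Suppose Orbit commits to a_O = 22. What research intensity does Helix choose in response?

Helix's payoff is (45 + 2a_O)a_H − 2a_H².
∂π/∂a_H = 45 + 2a_O − 4a_H = 0, so a_H = 11.25 + 0.5a_O.
At a_O = 22: a_H = 11.25 + 0.5·22 = 22.25.

22.25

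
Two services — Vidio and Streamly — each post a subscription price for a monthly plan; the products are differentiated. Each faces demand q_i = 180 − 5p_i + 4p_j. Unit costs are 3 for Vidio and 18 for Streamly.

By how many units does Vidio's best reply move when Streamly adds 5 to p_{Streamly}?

Vidio's profit: π = (p_{Vidio} − 3)(180 − 5p_{Vidio} + 4p_{Streamly}).
∂π/∂p_{Vidio} = 195 − 10p_{Vidio} + 4p_{Streamly} = 0 ⇒ p_{Vidio} = 19.5 + 0.4p_{Streamly}.
The reaction-function slope is 0.4, so a 5-unit rise in p_{Streamly} moves p_{Vidio} by 0.4 × 5 = 2. Vidio's best response rises — the actions are strategic complements.

2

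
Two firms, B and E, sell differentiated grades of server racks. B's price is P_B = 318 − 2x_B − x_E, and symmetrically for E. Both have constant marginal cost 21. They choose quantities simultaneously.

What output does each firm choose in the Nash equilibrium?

Firm B's profit: π = x_B(318 − 2x_B − x_E) − 21x_B.
∂π/∂x_B = 297 − 4x_B − x_E = 0 ⇒ x_B = 74.25 − 0.25x_E.
Setting x_B = x_E in the reaction function: x_B = 74.25 − 0.25x_B, so x_B = 74.25 / 1.25 = 59.4.

59.4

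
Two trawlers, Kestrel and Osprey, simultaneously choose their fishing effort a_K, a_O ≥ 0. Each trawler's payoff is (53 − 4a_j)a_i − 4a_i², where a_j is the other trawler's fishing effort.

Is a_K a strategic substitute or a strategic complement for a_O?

Kestrel's payoff is (53 − 4a_O)a_K − 4a_K².
∂π/∂a_K = 53 − 4a_O − 8a_K = 0, so a_K = 6.625 − 0.5a_O.
The best-response slope da_K/da_O = −0.5 < 0: the reaction function is downward-sloping, so the choices are strategic substitutes.

strategic substitutes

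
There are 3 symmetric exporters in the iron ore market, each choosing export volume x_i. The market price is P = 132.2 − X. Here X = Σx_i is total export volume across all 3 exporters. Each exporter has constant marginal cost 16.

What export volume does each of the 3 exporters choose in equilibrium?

A representative exporter's profit is π_i = x_i(132.2 − X) − 16x_i, with X = x_i + Σ_{j≠i} x_j.
First-order condition: 116.2 − 2x_i − Σ_{j≠i} x_j = 0.
Imposing symmetry (x_j = x for all j) turns Σ_{j≠i} x_j into 2x, so 116.2 = 4x and x = 29.05.

29.05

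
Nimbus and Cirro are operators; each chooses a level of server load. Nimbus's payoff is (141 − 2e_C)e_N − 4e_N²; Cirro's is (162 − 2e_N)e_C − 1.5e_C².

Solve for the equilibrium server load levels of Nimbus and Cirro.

4.95, 50.7

Expanding Nimbus's payoff: 141e_N − 2e_Ce_N − 4e_N².
∂π/∂e_N = 141 − 2e_C − 8e_N = 0, so e_N = 17.625 − 0.25e_C.
Likewise for Cirro: e_C = 54 − (2/3)e_N.
Substituting the second reaction function into the first: e_N = 17.625 − 0.25(54 − (2/3)e_N), which gives (5/6)e_N = 4.125 ⇒ e_N = 4.95.
Then e_C = 54 − (2/3)·4.95 = 50.7.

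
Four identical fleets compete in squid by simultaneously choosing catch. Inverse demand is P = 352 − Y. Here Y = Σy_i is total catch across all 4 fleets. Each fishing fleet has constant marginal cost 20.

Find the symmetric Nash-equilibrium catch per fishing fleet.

66.4

A representative fishing fleet's profit is π_i = y_i(352 − Y) − 20y_i, with Y = y_i + Σ_{j≠i} y_j.
First-order condition: 332 − 2y_i − Σ_{j≠i} y_j = 0.
Imposing symmetry (y_j = y for all j) turns Σ_{j≠i} y_j into 3y, so 332 = 5y and y = 66.4.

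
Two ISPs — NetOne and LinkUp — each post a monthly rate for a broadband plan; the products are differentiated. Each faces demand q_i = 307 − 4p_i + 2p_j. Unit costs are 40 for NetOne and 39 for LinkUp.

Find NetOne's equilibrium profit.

5685.16

NetOne's profit: π = (p_{NetOne} − 40)(307 − 4p_{NetOne} + 2p_{LinkUp}).
∂π/∂p_{NetOne} = 467 − 8p_{NetOne} + 2p_{LinkUp} = 0 ⇒ p_{NetOne} = 58.375 + 0.25p_{LinkUp}.
Similarly p_{LinkUp} = 57.875 + 0.25p_{NetOne}.
Plugging p_{LinkUp} into NetOne's best response: p_{NetOne} = 58.375 + 0.25(57.875 + 0.25p_{NetOne}) ⇒ 0.9375p_{NetOne} = 2331/32, so p_{NetOne} = 77.7.
Then p_{LinkUp} = 57.875 + 0.25·77.7 = 77.3.
q_{NetOne} = 307 − 4·77.7 + 2·77.3 = 150.8.
Profit = (77.7 − 40)·150.8 = 5685.16.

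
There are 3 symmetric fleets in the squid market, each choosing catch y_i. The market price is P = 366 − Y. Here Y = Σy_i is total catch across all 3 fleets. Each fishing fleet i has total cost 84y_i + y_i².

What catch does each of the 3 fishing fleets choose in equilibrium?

A representative fishing fleet's profit is π_i = y_i(366 − Y) − 84y_i − y_i², with Y = y_i + Σ_{j≠i} y_j.
First-order condition: 282 − 4y_i − Σ_{j≠i} y_j = 0.
In a symmetric equilibrium every fishing fleet chooses the same y, so Σ_{j≠i} y_j = 2y. The condition becomes 282 − 6y = 0, giving y = 282/6 = 47.

47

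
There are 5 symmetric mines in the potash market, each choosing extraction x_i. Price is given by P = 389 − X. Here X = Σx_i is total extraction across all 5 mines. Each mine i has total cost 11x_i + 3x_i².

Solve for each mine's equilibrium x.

31.5

A representative mine's profit is π_i = x_i(389 − X) − 11x_i − 3x_i², with X = x_i + Σ_{j≠i} x_j.
First-order condition: 378 − 8x_i − Σ_{j≠i} x_j = 0.
With identical mines, set every x_j = x: then 378 − 8x − 4x = 0, i.e. x = 378/12 = 31.5.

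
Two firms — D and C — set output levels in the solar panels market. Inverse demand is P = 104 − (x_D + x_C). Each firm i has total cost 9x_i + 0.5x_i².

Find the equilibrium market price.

56.5

Firm D's profit: π = x_D(104 − (x_D + x_C)) − 9x_D − 0.5x_D².
∂π/∂x_D = 95 − 3x_D − x_C = 0, so x_D = 95/3 − (1/3)x_C.
Setting x_D = x_C in the reaction function: x_D = 95/3 − (1/3)x_D, so x_D = (95/3) / (4/3) = 23.75.
Equilibrium price: P = 104 − 47.5 = 56.5.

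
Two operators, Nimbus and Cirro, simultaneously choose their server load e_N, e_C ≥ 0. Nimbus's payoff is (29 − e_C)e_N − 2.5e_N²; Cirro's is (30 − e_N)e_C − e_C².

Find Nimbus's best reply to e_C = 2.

5.4

Expanding Nimbus's payoff: 29e_N − e_Ce_N − 2.5e_N².
∂π/∂e_N = 29 − e_C − 5e_N = 0, so e_N = 5.8 − 0.2e_C.
At e_C = 2: e_N = 5.8 − 0.2·2 = 5.4.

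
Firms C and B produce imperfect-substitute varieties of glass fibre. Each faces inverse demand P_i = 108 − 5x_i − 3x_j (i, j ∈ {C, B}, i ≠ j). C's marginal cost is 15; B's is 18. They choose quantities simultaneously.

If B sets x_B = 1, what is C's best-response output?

Firm C's profit: π = x_C(108 − 5x_C − 3x_B) − 15x_C.
∂π/∂x_C = 93 − 10x_C − 3x_B = 0 ⇒ x_C = 9.3 − 0.3x_B.
At x_B = 1: x_C = 9.3 − 0.3·1 = 9.

9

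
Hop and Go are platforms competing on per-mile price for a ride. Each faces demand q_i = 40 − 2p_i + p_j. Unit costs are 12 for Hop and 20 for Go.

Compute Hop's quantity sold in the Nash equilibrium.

20.8

Hop's profit: π = (p_{Hop} − 12)(40 − 2p_{Hop} + p_{Go}).
∂π/∂p_{Hop} = 64 − 4p_{Hop} + p_{Go} = 0 ⇒ p_{Hop} = 16 + 0.25p_{Go}.
Similarly p_{Go} = 20 + 0.25p_{Hop}.
Solving the two reaction functions simultaneously: (1 − (0.25)(0.25))p_{Hop} = 16 + 0.25·20, so 0.9375p_{Hop} = 21 and p_{Hop} = 22.4.
Then p_{Go} = 20 + 0.25·22.4 = 25.6.
q_{Hop} = 40 − 2·22.4 + 25.6 = 20.8.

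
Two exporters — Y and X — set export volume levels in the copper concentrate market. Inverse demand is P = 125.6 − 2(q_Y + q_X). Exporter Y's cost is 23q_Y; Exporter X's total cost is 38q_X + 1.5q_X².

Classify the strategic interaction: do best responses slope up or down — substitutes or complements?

strategic substitutes

Exporter Y's profit: π = q_Y(125.6 − 2(q_Y + q_X)) − 23q_Y.
∂π/∂q_Y = 102.6 − 4q_Y − 2q_X = 0, so q_Y = 25.65 − 0.5q_X.
The best-response slope dq_Y/dq_X = −0.5 < 0: the reaction function is downward-sloping, so the choices are strategic substitutes.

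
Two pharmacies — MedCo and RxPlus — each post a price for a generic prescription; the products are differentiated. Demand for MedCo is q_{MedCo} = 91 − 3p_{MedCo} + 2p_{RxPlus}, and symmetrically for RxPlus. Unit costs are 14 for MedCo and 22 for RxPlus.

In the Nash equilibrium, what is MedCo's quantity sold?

62.25

MedCo's profit: π = (p_{MedCo} − 14)(91 − 3p_{MedCo} + 2p_{RxPlus}).
∂π/∂p_{MedCo} = 133 − 6p_{MedCo} + 2p_{RxPlus} = 0 ⇒ p_{MedCo} = 133/6 + (1/3)p_{RxPlus}.
Similarly p_{RxPlus} = 157/6 + (1/3)p_{MedCo}.
Plugging p_{RxPlus} into MedCo's best response: p_{MedCo} = 133/6 + (1/3)(157/6 + (1/3)p_{MedCo}) ⇒ (8/9)p_{MedCo} = 278/9, so p_{MedCo} = 34.75.
Then p_{RxPlus} = 157/6 + (1/3)·34.75 = 37.75.
q_{MedCo} = 91 − 3·34.75 + 2·37.75 = 62.25.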